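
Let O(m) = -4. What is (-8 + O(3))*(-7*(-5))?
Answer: -420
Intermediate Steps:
(-8 + O(3))*(-7*(-5)) = (-8 - 4)*(-7*(-5)) = -12*35 = -420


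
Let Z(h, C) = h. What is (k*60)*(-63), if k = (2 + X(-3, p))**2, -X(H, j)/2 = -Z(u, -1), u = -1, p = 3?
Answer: 0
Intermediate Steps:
X(H, j) = -2 (X(H, j) = -(-2)*(-1) = -2*1 = -2)
k = 0 (k = (2 - 2)**2 = 0**2 = 0)
(k*60)*(-63) = (0*60)*(-63) = 0*(-63) = 0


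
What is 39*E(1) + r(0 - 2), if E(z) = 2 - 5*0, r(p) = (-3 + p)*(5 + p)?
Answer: 63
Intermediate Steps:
E(z) = 2 (E(z) = 2 + 0 = 2)
39*E(1) + r(0 - 2) = 39*2 + (-15 + (0 - 2)² + 2*(0 - 2)) = 78 + (-15 + (-2)² + 2*(-2)) = 78 + (-15 + 4 - 4) = 78 - 15 = 63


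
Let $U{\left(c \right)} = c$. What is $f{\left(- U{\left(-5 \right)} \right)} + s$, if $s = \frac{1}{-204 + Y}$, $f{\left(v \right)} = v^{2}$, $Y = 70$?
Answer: $\frac{3349}{134} \approx 24.993$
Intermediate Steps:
$s = - \frac{1}{134}$ ($s = \frac{1}{-204 + 70} = \frac{1}{-134} = - \frac{1}{134} \approx -0.0074627$)
$f{\left(- U{\left(-5 \right)} \right)} + s = \left(\left(-1\right) \left(-5\right)\right)^{2} - \frac{1}{134} = 5^{2} - \frac{1}{134} = 25 - \frac{1}{134} = \frac{3349}{134}$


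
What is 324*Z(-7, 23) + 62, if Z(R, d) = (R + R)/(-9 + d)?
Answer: -262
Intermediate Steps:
Z(R, d) = 2*R/(-9 + d) (Z(R, d) = (2*R)/(-9 + d) = 2*R/(-9 + d))
324*Z(-7, 23) + 62 = 324*(2*(-7)/(-9 + 23)) + 62 = 324*(2*(-7)/14) + 62 = 324*(2*(-7)*(1/14)) + 62 = 324*(-1) + 62 = -324 + 62 = -262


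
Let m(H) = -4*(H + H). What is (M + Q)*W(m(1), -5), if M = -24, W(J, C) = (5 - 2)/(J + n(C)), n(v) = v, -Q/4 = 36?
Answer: 504/13 ≈ 38.769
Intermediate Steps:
Q = -144 (Q = -4*36 = -144)
m(H) = -8*H
W(J, C) = 3/(C + J) (W(J, C) = (5 - 2)/(J + C) = 3/(C + J))
(M + Q)*W(m(1), -5) = (-24 - 144)*(3/(-5 - 8*1)) = -504/(-5 - 8) = -504/(-13) = -504*(-1)/13 = -168*(-3/13) = 504/13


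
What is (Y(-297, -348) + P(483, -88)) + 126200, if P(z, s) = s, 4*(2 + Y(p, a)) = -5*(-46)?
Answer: 252335/2 ≈ 1.2617e+5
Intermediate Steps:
Y(p, a) = 111/2 (Y(p, a) = -2 + (-5*(-46))/4 = -2 + (¼)*230 = -2 + 115/2 = 111/2)
(Y(-297, -348) + P(483, -88)) + 126200 = (111/2 - 88) + 126200 = -65/2 + 126200 = 252335/2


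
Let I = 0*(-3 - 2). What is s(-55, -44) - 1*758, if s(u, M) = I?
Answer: -758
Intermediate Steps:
I = 0 (I = 0*(-5) = 0)
s(u, M) = 0
s(-55, -44) - 1*758 = 0 - 1*758 = 0 - 758 = -758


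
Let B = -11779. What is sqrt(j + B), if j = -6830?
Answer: I*sqrt(18609) ≈ 136.41*I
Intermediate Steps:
sqrt(j + B) = sqrt(-6830 - 11779) = sqrt(-18609) = I*sqrt(18609)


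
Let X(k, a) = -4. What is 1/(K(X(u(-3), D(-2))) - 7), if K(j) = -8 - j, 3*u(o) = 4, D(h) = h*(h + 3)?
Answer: -1/11 ≈ -0.090909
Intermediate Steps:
D(h) = h*(3 + h)
u(o) = 4/3 (u(o) = (⅓)*4 = 4/3)
1/(K(X(u(-3), D(-2))) - 7) = 1/((-8 - 1*(-4)) - 7) = 1/((-8 + 4) - 7) = 1/(-4 - 7) = 1/(-11) = -1/11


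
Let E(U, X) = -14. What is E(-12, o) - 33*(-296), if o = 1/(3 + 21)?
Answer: 9754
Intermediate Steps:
o = 1/24 ≈ 0.041667
E(-12, o) - 33*(-296) = -14 - 33*(-296) = -14 + 9768 = 9754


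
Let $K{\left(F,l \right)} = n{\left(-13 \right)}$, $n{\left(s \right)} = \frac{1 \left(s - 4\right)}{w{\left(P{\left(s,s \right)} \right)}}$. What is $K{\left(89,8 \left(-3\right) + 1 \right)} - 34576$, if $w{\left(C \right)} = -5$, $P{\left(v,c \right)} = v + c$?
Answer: $- \frac{172863}{5} \approx -34573.0$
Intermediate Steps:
$P{\left(v,c \right)} = c + v$
$n{\left(s \right)} = \frac{4}{5} - \frac{s}{5}$ ($n{\left(s \right)} = \frac{1 \left(s - 4\right)}{-5} = 1 \left(-4 + s\right) \left(- \frac{1}{5}\right) = \left(-4 + s\right) \left(- \frac{1}{5}\right) = \frac{4}{5} - \frac{s}{5}$)
$K{\left(F,l \right)} = \frac{17}{5}$ ($K{\left(F,l \right)} = \frac{4}{5} - - \frac{13}{5} = \frac{4}{5} + \frac{13}{5} = \frac{17}{5}$)
$K{\left(89,8 \left(-3\right) + 1 \right)} - 34576 = \frac{17}{5} - 34576 = - \frac{172863}{5}$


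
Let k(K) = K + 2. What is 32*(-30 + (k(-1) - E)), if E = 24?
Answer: -1696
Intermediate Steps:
k(K) = 2 + K
32*(-30 + (k(-1) - E)) = 32*(-30 + ((2 - 1) - 1*24)) = 32*(-30 + (1 - 24)) = 32*(-30 - 23) = 32*(-53) = -1696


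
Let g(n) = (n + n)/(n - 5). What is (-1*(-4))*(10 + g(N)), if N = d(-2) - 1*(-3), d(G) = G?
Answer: 38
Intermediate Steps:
N = 1 (N = -2 - 1*(-3) = -2 + 3 = 1)
g(n) = 2*n/(-5 + n) (g(n) = (2*n)/(-5 + n) = 2*n/(-5 + n))
(-1*(-4))*(10 + g(N)) = (-1*(-4))*(10 + 2*1/(-5 + 1)) = 4*(10 + 2*1/(-4)) = 4*(10 + 2*1*(-¼)) = 4*(10 - ½) = 4*(19/2) = 38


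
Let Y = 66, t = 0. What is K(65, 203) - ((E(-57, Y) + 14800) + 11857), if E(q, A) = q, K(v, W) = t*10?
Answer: -26600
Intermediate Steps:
K(v, W) = 0 (K(v, W) = 0*10 = 0)
K(65, 203) - ((E(-57, Y) + 14800) + 11857) = 0 - ((-57 + 14800) + 11857) = 0 - (14743 + 11857) = 0 - 1*26600 = 0 - 26600 = -26600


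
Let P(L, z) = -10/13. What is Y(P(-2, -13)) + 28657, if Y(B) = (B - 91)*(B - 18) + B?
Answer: 5133995/169 ≈ 30379.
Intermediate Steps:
P(L, z) = -10/13 (P(L, z) = -10*1/13 = -10/13)
Y(B) = B + (-91 + B)*(-18 + B) (Y(B) = (-91 + B)*(-18 + B) + B = B + (-91 + B)*(-18 + B))
Y(P(-2, -13)) + 28657 = (1638 + (-10/13)² - 108*(-10/13)) + 28657 = (1638 + 100/169 + 1080/13) + 28657 = 290962/169 + 28657 = 5133995/169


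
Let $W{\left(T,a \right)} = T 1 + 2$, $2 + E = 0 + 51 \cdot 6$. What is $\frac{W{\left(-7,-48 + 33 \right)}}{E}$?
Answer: $- \frac{5}{304} \approx -0.016447$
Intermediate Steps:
$E = 304$ ($E = -2 + \left(0 + 51 \cdot 6\right) = -2 + \left(0 + 306\right) = -2 + 306 = 304$)
$W{\left(T,a \right)} = 2 + T$ ($W{\left(T,a \right)} = T + 2 = 2 + T$)
$\frac{W{\left(-7,-48 + 33 \right)}}{E} = \frac{2 - 7}{304} = \left(-5\right) \frac{1}{304} = - \frac{5}{304}$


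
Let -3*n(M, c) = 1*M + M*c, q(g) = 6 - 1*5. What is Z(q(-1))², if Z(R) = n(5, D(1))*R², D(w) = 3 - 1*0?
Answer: 400/9 ≈ 44.444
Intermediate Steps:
D(w) = 3 (D(w) = 3 + 0 = 3)
q(g) = 1 (q(g) = 6 - 5 = 1)
n(M, c) = -M/3 - M*c/3 (n(M, c) = -(1*M + M*c)/3 = -(M + M*c)/3 = -M/3 - M*c/3)
Z(R) = -20*R²/3 (Z(R) = (-⅓*5*(1 + 3))*R² = (-⅓*5*4)*R² = -20*R²/3)
Z(q(-1))² = (-20/3*1²)² = (-20/3*1)² = (-20/3)² = 400/9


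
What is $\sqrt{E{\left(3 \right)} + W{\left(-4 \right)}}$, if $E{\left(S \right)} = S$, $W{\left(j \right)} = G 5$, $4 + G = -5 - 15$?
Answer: $3 i \sqrt{13} \approx 10.817 i$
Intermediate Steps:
$G = -24$ ($G = -4 - 20 = -24$)
$W{\left(j \right)} = -120$ ($W{\left(j \right)} = \left(-24\right) 5 = -120$)
$\sqrt{E{\left(3 \right)} + W{\left(-4 \right)}} = \sqrt{3 - 120} = \sqrt{-117} = 3 i \sqrt{13}$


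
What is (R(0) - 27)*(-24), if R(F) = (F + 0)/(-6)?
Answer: 648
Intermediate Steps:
R(F) = -F/6 (R(F) = F*(-⅙) = -F/6)
(R(0) - 27)*(-24) = (-⅙*0 - 27)*(-24) = (0 - 27)*(-24) = -27*(-24) = 648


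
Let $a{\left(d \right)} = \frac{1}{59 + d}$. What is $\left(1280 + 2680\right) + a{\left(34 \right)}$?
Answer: $\frac{368281}{93} \approx 3960.0$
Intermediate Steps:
$\left(1280 + 2680\right) + a{\left(34 \right)} = \left(1280 + 2680\right) + \frac{1}{59 + 34} = 3960 + \frac{1}{93} = \frac{368281}{93}$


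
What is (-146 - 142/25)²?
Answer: 14379264/625 ≈ 23007.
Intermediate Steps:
(-146 - 142/25)² = (-3792/25)² = 14379264/625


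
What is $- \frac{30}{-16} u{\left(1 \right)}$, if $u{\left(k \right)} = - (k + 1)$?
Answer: $- \frac{15}{4} \approx -3.75$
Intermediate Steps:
$u{\left(k \right)} = -1 - k$ ($u{\left(k \right)} = - (1 + k) = -1 - k$)
$- \frac{30}{-16} u{\left(1 \right)} = - \frac{30}{-16} \left(-1 - 1\right) = \left(-30\right) \left(- \frac{1}{16}\right) \left(-1 - 1\right) = \frac{15}{8} \left(-2\right) = - \frac{15}{4}$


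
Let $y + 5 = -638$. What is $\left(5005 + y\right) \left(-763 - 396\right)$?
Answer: $-5055558$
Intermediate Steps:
$y = -643$ ($y = -5 - 638 = -643$)
$\left(5005 + y\right) \left(-763 - 396\right) = \left(5005 - 643\right) \left(-763 - 396\right) = 4362 \left(-1159\right) = -5055558$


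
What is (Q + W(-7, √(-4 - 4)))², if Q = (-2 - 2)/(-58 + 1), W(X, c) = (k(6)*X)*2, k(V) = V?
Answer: 22886656/3249 ≈ 7044.2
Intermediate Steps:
W(X, c) = 12*X (W(X, c) = (6*X)*2 = 12*X)
Q = 4/57 (Q = -4/(-57) = -4*(-1/57) = 4/57 ≈ 0.070175)
(Q + W(-7, √(-4 - 4)))² = (4/57 + 12*(-7))² = (4/57 - 84)² = (-4784/57)² = 22886656/3249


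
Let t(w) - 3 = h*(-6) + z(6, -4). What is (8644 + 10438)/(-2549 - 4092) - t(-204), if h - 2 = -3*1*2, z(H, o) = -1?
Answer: -6612/229 ≈ -28.873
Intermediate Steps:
h = -4 (h = 2 - 3*1*2 = 2 - 3*2 = 2 - 6 = -4)
t(w) = 26 (t(w) = 3 + (-4*(-6) - 1) = 3 + (24 - 1) = 3 + 23 = 26)
(8644 + 10438)/(-2549 - 4092) - t(-204) = (8644 + 10438)/(-2549 - 4092) - 1*26 = 19082/(-6641) - 26 = 19082*(-1/6641) - 26 = -658/229 - 26 = -6612/229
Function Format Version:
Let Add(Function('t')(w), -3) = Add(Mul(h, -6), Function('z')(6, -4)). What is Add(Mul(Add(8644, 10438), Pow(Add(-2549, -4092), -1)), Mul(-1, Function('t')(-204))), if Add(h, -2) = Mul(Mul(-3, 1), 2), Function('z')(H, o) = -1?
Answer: Rational(-6612, 229) ≈ -28.873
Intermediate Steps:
h = -4 (h = Add(2, Mul(Mul(-3, 1), 2)) = Add(2, Mul(-3, 2)) = Add(2, -6) = -4)
Function('t')(w) = 26 (Function('t')(w) = Add(3, Add(Mul(-4, -6), -1)) = Add(3, Add(24, -1)) = Add(3, 23) = 26)
Add(Mul(Add(8644, 10438), Pow(Add(-2549, -4092), -1)), Mul(-1, Function('t')(-204))) = Add(Mul(Add(8644, 10438), Pow(Add(-2549, -4092), -1)), Mul(-1, 26)) = Add(Mul(19082, Pow(-6641, -1)), -26) = Add(Mul(19082, Rational(-1, 6641)), -26) = Add(Rational(-658, 229), -26) = Rational(-6612, 229)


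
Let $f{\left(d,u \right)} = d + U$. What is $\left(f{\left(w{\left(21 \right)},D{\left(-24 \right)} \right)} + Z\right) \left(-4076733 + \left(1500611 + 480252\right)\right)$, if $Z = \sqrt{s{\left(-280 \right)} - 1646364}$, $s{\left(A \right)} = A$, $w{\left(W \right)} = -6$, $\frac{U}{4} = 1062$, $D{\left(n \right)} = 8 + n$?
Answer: $-8890680540 - 4191740 i \sqrt{411661} \approx -8.8907 \cdot 10^{9} - 2.6895 \cdot 10^{9} i$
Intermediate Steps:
$U = 4248$ ($U = 4 \cdot 1062 = 4248$)
$f{\left(d,u \right)} = 4248 + d$ ($f{\left(d,u \right)} = d + 4248 = 4248 + d$)
$Z = 2 i \sqrt{411661}$ ($Z = \sqrt{-280 - 1646364} = \sqrt{-1646644} = 2 i \sqrt{411661} \approx 1283.2 i$)
$\left(f{\left(w{\left(21 \right)},D{\left(-24 \right)} \right)} + Z\right) \left(-4076733 + \left(1500611 + 480252\right)\right) = \left(\left(4248 - 6\right) + 2 i \sqrt{411661}\right) \left(-4076733 + \left(1500611 + 480252\right)\right) = \left(4242 + 2 i \sqrt{411661}\right) \left(-4076733 + 1980863\right) = \left(4242 + 2 i \sqrt{411661}\right) \left(-2095870\right) = -8890680540 - 4191740 i \sqrt{411661}$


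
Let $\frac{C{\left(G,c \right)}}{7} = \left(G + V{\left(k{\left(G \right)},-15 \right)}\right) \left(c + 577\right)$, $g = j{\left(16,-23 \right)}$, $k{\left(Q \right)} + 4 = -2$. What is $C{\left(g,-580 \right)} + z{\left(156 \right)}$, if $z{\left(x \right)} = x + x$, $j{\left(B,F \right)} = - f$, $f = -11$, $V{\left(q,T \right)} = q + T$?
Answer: $522$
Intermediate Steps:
$k{\left(Q \right)} = -6$ ($k{\left(Q \right)} = -4 - 2 = -6$)
$V{\left(q,T \right)} = T + q$
$j{\left(B,F \right)} = 11$ ($j{\left(B,F \right)} = \left(-1\right) \left(-11\right) = 11$)
$g = 11$
$z{\left(x \right)} = 2 x$
$C{\left(G,c \right)} = 7 \left(-21 + G\right) \left(577 + c\right)$ ($C{\left(G,c \right)} = 7 \left(G - 21\right) \left(c + 577\right) = 7 \left(G - 21\right) \left(577 + c\right) = 7 \left(-21 + G\right) \left(577 + c\right)$)
$C{\left(g,-580 \right)} + z{\left(156 \right)} = \left(-84819 - -85260 + 4039 \cdot 11 + 7 \cdot 11 \left(-580\right)\right) + 2 \cdot 156 = \left(-84819 + 85260 + 44429 - 44660\right) + 312 = 210 + 312 = 522$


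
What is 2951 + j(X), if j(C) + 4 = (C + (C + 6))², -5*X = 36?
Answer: 75439/25 ≈ 3017.6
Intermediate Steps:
X = -36/5 (X = -⅕*36 = -36/5 ≈ -7.2000)
j(C) = -4 + (6 + 2*C)² (j(C) = -4 + (C + (C + 6))² = -4 + (C + (6 + C))² = -4 + (6 + 2*C)²)
2951 + j(X) = 2951 + (-4 + 4*(3 - 36/5)²) = 2951 + (-4 + 4*(-21/5)²) = 2951 + (-4 + 4*(441/25)) = 2951 + (-4 + 1764/25) = 2951 + 1664/25 = 75439/25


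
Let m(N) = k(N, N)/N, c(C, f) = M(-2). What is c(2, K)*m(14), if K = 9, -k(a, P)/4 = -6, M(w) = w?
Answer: -24/7 ≈ -3.4286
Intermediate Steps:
k(a, P) = 24 (k(a, P) = -4*(-6) = 24)
c(C, f) = -2
m(N) = 24/N
c(2, K)*m(14) = -48/14 = -2*12/7 = -24/7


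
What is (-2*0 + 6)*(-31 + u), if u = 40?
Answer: 54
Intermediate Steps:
(-2*0 + 6)*(-31 + u) = (-2*0 + 6)*(-31 + 40) = (0 + 6)*9 = 6*9 = 54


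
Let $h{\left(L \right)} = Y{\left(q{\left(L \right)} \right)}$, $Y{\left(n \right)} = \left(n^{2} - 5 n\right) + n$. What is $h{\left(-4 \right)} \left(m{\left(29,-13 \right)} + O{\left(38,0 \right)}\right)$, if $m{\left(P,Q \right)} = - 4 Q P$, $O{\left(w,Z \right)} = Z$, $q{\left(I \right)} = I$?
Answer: $48256$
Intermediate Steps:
$Y{\left(n \right)} = n^{2} - 4 n$
$h{\left(L \right)} = L \left(-4 + L\right)$
$m{\left(P,Q \right)} = - 4 P Q$
$h{\left(-4 \right)} \left(m{\left(29,-13 \right)} + O{\left(38,0 \right)}\right) = - 4 \left(-4 - 4\right) \left(\left(-4\right) 29 \left(-13\right) + 0\right) = \left(-4\right) \left(-8\right) \left(1508 + 0\right) = 32 \cdot 1508 = 48256$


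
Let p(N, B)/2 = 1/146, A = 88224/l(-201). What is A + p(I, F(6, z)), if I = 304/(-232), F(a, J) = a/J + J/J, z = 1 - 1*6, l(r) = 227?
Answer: 6440579/16571 ≈ 388.67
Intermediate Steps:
z = -5 (z = 1 - 6 = -5)
F(a, J) = 1 + a/J (F(a, J) = a/J + 1 = 1 + a/J)
A = 88224/227 ≈ 388.65
I = -38/29 (I = 304*(-1/232) = -38/29 ≈ -1.3103)
p(N, B) = 1/73 (p(N, B) = 2/146 = 2*(1/146) = 1/73)
A + p(I, F(6, z)) = 88224/227 + 1/73 = 6440579/16571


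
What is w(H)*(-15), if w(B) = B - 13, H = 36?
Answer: -345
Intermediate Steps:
w(B) = -13 + B
w(H)*(-15) = (-13 + 36)*(-15) = 23*(-15) = -345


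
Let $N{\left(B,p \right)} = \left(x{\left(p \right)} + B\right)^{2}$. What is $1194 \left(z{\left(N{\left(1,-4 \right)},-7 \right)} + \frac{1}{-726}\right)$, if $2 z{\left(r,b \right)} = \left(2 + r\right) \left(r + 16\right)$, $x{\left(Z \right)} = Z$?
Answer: $\frac{19864976}{121} \approx 1.6417 \cdot 10^{5}$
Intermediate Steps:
$N{\left(B,p \right)} = \left(B + p\right)^{2}$ ($N{\left(B,p \right)} = \left(p + B\right)^{2} = \left(B + p\right)^{2}$)
$z{\left(r,b \right)} = \frac{\left(2 + r\right) \left(16 + r\right)}{2}$ ($z{\left(r,b \right)} = \frac{\left(2 + r\right) \left(r + 16\right)}{2} = \frac{\left(2 + r\right) \left(16 + r\right)}{2}$)
$1194 \left(z{\left(N{\left(1,-4 \right)},-7 \right)} + \frac{1}{-726}\right) = 1194 \left(\left(16 + \frac{\left(\left(1 - 4\right)^{2}\right)^{2}}{2} + 9 \left(1 - 4\right)^{2}\right) + \frac{1}{-726}\right) = 1194 \left(\left(16 + \frac{\left(\left(-3\right)^{2}\right)^{2}}{2} + 9 \left(-3\right)^{2}\right) - \frac{1}{726}\right) = 1194 \left(\left(16 + \frac{9^{2}}{2} + 9 \cdot 9\right) - \frac{1}{726}\right) = 1194 \left(\left(16 + \frac{1}{2} \cdot 81 + 81\right) - \frac{1}{726}\right) = 1194 \left(\left(16 + \frac{81}{2} + 81\right) - \frac{1}{726}\right) = 1194 \left(\frac{275}{2} - \frac{1}{726}\right) = 1194 \cdot \frac{49912}{363} = \frac{19864976}{121}$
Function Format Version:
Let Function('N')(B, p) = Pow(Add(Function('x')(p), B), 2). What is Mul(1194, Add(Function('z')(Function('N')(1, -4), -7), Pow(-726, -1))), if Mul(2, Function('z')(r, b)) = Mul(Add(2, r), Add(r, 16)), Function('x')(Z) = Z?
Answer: Rational(19864976, 121) ≈ 1.6417e+5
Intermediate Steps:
Function('N')(B, p) = Pow(Add(B, p), 2) (Function('N')(B, p) = Pow(Add(p, B), 2) = Pow(Add(B, p), 2))
Function('z')(r, b) = Mul(Rational(1, 2), Add(2, r), Add(16, r)) (Function('z')(r, b) = Mul(Rational(1, 2), Mul(Add(2, r), Add(r, 16))) = Mul(Rational(1, 2), Mul(Add(2, r), Add(16, r))) = Mul(Rational(1, 2), Add(2, r), Add(16, r)))
Mul(1194, Add(Function('z')(Function('N')(1, -4), -7), Pow(-726, -1))) = Mul(1194, Add(Add(16, Mul(Rational(1, 2), Pow(Pow(Add(1, -4), 2), 2)), Mul(9, Pow(Add(1, -4), 2))), Pow(-726, -1))) = Mul(1194, Add(Add(16, Mul(Rational(1, 2), Pow(Pow(-3, 2), 2)), Mul(9, Pow(-3, 2))), Rational(-1, 726))) = Mul(1194, Add(Add(16, Mul(Rational(1, 2), Pow(9, 2)), Mul(9, 9)), Rational(-1, 726))) = Mul(1194, Add(Add(16, Mul(Rational(1, 2), 81), 81), Rational(-1, 726))) = Mul(1194, Add(Add(16, Rational(81, 2), 81), Rational(-1, 726))) = Mul(1194, Add(Rational(275, 2), Rational(-1, 726))) = Mul(1194, Rational(49912, 363)) = Rational(19864976, 121)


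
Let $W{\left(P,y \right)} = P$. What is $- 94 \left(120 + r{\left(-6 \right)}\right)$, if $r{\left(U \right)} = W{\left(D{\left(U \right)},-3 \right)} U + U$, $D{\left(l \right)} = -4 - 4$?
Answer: $-15228$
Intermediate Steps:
$D{\left(l \right)} = -8$
$r{\left(U \right)} = - 7 U$ ($r{\left(U \right)} = - 8 U + U = - 7 U$)
$- 94 \left(120 + r{\left(-6 \right)}\right) = - 94 \left(120 - -42\right) = - 94 \left(120 + 42\right) = \left(-94\right) 162 = -15228$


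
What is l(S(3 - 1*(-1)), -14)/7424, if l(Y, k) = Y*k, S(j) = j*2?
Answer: -7/464 ≈ -0.015086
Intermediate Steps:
S(j) = 2*j
l(S(3 - 1*(-1)), -14)/7424 = ((2*(3 - 1*(-1)))*(-14))/7424 = ((2*(3 + 1))*(-14))*(1/7424) = ((2*4)*(-14))*(1/7424) = (8*(-14))*(1/7424) = -112*1/7424 = -7/464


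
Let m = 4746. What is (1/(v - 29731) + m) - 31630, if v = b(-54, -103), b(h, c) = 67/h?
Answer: -43163364298/1605541 ≈ -26884.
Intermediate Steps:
v = -67/54 (v = 67/(-54) = 67*(-1/54) = -67/54 ≈ -1.2407)
(1/(v - 29731) + m) - 31630 = (1/(-67/54 - 29731) + 4746) - 31630 = (1/(-1605541/54) + 4746) - 31630 = (-54/1605541 + 4746) - 31630 = 7619897532/1605541 - 31630 = -43163364298/1605541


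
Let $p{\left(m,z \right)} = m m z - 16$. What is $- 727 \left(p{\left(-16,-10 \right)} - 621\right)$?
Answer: $2324219$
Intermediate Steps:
$p{\left(m,z \right)} = -16 + z m^{2}$ ($p{\left(m,z \right)} = m^{2} z - 16 = z m^{2} - 16 = -16 + z m^{2}$)
$- 727 \left(p{\left(-16,-10 \right)} - 621\right) = - 727 \left(\left(-16 - 10 \left(-16\right)^{2}\right) - 621\right) = - 727 \left(\left(-16 - 2560\right) - 621\right) = - 727 \left(-2576 - 621\right) = \left(-727\right) \left(-3197\right) = 2324219$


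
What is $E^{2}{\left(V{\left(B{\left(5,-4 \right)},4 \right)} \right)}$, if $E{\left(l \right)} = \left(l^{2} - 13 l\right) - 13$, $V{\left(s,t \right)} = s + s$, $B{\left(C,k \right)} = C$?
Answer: $1849$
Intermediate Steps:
$V{\left(s,t \right)} = 2 s$
$E{\left(l \right)} = -13 + l^{2} - 13 l$
$E^{2}{\left(V{\left(B{\left(5,-4 \right)},4 \right)} \right)} = \left(-13 + \left(2 \cdot 5\right)^{2} - 13 \cdot 2 \cdot 5\right)^{2} = \left(-13 + 10^{2} - 130\right)^{2} = \left(-13 + 100 - 130\right)^{2} = \left(-43\right)^{2} = 1849$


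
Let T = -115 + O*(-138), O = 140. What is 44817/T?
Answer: -44817/19435 ≈ -2.3060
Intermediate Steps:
T = -19435 (T = -115 + 140*(-138) = -115 - 19320 = -19435)
44817/T = 44817/(-19435) = 44817*(-1/19435) = -44817/19435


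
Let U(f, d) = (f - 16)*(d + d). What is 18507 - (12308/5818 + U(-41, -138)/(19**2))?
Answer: 1020374819/55271 ≈ 18461.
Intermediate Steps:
U(f, d) = 2*d*(-16 + f) (U(f, d) = (-16 + f)*(2*d) = 2*d*(-16 + f))
18507 - (12308/5818 + U(-41, -138)/(19**2)) = 18507 - (12308/5818 + (2*(-138)*(-16 - 41))/(19**2)) = 18507 - (12308*(1/5818) + (2*(-138)*(-57))/361) = 18507 - (6154/2909 + 15732*(1/361)) = 18507 - (6154/2909 + 828/19) = 18507 - 1*2525578/55271 = 18507 - 2525578/55271 = 1020374819/55271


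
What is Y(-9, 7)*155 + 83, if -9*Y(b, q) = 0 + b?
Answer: 238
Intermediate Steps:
Y(b, q) = -b/9 (Y(b, q) = -(0 + b)/9 = -b/9)
Y(-9, 7)*155 + 83 = -1/9*(-9)*155 + 83 = 1*155 + 83 = 155 + 83 = 238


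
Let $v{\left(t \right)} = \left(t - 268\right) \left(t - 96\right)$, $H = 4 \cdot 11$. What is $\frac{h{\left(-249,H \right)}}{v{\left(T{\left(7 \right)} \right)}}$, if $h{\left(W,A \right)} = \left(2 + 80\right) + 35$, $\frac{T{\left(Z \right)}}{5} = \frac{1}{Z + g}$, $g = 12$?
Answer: $\frac{42237}{9253253} \approx 0.0045646$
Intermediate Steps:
$T{\left(Z \right)} = \frac{5}{12 + Z}$ ($T{\left(Z \right)} = \frac{5}{Z + 12} = \frac{5}{12 + Z}$)
$H = 44$
$v{\left(t \right)} = \left(-268 + t\right) \left(-96 + t\right)$
$h{\left(W,A \right)} = 117$ ($h{\left(W,A \right)} = 82 + 35 = 117$)
$\frac{h{\left(-249,H \right)}}{v{\left(T{\left(7 \right)} \right)}} = \frac{117}{25728 + \left(\frac{5}{12 + 7}\right)^{2} - 364 \frac{5}{12 + 7}} = \frac{117}{25728 + \left(\frac{5}{19}\right)^{2} - 364 \cdot \frac{5}{19}} = \frac{117}{25728 + \left(5 \cdot \frac{1}{19}\right)^{2} - 364 \cdot 5 \cdot \frac{1}{19}} = \frac{117}{25728 + \left(\frac{5}{19}\right)^{2} - \frac{1820}{19}} = \frac{117}{25728 + \frac{25}{361} - \frac{1820}{19}} = \frac{117}{\frac{9253253}{361}} = 117 \cdot \frac{361}{9253253} = \frac{42237}{9253253}$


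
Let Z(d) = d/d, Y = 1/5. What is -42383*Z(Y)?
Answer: -42383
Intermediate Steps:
Y = ⅕ ≈ 0.20000
Z(d) = 1
-42383*Z(Y) = -42383*1 = -42383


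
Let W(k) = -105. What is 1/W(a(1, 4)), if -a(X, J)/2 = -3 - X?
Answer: -1/105 ≈ -0.0095238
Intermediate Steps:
a(X, J) = 6 + 2*X (a(X, J) = -2*(-3 - X) = 6 + 2*X)
1/W(a(1, 4)) = 1/(-105) = -1/105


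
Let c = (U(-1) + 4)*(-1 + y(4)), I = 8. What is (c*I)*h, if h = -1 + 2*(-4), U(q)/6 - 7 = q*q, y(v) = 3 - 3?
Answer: 3744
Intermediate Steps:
y(v) = 0
U(q) = 42 + 6*q² (U(q) = 42 + 6*(q*q) = 42 + 6*q²)
h = -9 (h = -1 - 8 = -9)
c = -52 (c = ((42 + 6*(-1)²) + 4)*(-1 + 0) = ((42 + 6*1) + 4)*(-1) = ((42 + 6) + 4)*(-1) = (48 + 4)*(-1) = 52*(-1) = -52)
(c*I)*h = -52*8*(-9) = -416*(-9) = 3744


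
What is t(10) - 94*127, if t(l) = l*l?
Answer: -11838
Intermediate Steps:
t(l) = l**2
t(10) - 94*127 = 10**2 - 94*127 = 100 - 11938 = -11838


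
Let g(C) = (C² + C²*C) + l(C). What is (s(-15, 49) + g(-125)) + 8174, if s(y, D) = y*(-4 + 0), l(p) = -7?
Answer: -1929273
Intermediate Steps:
s(y, D) = -4*y (s(y, D) = y*(-4) = -4*y)
g(C) = -7 + C² + C³ (g(C) = (C² + C²*C) - 7 = (C² + C³) - 7 = -7 + C² + C³)
(s(-15, 49) + g(-125)) + 8174 = (-4*(-15) + (-7 + (-125)² + (-125)³)) + 8174 = (60 + (-7 + 15625 - 1953125)) + 8174 = (60 - 1937507) + 8174 = -1937447 + 8174 = -1929273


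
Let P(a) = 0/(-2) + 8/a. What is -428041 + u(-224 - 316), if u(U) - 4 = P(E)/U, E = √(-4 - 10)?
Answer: -428037 + I*√14/945 ≈ -4.2804e+5 + 0.0039594*I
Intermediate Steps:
E = I*√14 (E = √(-14) = I*√14 ≈ 3.7417*I)
P(a) = 8/a (P(a) = 0*(-½) + 8/a = 0 + 8/a = 8/a)
u(U) = 4 - 4*I*√14/(7*U) (u(U) = 4 + (8/((I*√14)))/U = 4 + (8*(-I*√14/14))/U = 4 + (-4*I*√14/7)/U = 4 - 4*I*√14/(7*U))
-428041 + u(-224 - 316) = -428041 + (4 - 4*I*√14/(7*(-224 - 316))) = -428041 + (4 - 4/7*I*√14/(-540)) = -428041 + (4 - 4/7*I*√14*(-1/540)) = -428041 + (4 + I*√14/945) = -428037 + I*√14/945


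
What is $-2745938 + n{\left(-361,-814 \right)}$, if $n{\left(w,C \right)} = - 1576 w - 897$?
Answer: $-2177899$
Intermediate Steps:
$n{\left(w,C \right)} = -897 - 1576 w$
$-2745938 + n{\left(-361,-814 \right)} = -2745938 - -568039 = -2745938 + \left(-897 + 568936\right) = -2745938 + 568039 = -2177899$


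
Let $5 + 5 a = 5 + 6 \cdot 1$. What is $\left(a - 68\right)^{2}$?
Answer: $\frac{111556}{25} \approx 4462.2$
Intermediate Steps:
$a = \frac{6}{5}$ ($a = -1 + \frac{5 + 6 \cdot 1}{5} = -1 + \frac{5 + 6}{5} = -1 + \frac{1}{5} \cdot 11 = -1 + \frac{11}{5} = \frac{6}{5} \approx 1.2$)
$\left(a - 68\right)^{2} = \left(\frac{6}{5} - 68\right)^{2} = \left(- \frac{334}{5}\right)^{2} = \frac{111556}{25}$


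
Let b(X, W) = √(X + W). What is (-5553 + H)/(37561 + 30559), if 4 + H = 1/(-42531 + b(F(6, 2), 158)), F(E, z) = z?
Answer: -1256497304836/15402662595515 - √10/30805325191030 ≈ -0.081577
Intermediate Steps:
b(X, W) = √(W + X)
H = -4 + 1/(-42531 + 4*√10) (H = -4 + 1/(-42531 + √(158 + 2)) = -4 + 1/(-42531 + √160) = -4 + 1/(-42531 + 4*√10) ≈ -4.0000)
(-5553 + H)/(37561 + 30559) = (-5553 + (-7235585735/1808885801 - 4*√10/1808885801))/(37561 + 30559) = (-10051978438688/1808885801 - 4*√10/1808885801)/68120 = (-10051978438688/1808885801 - 4*√10/1808885801)*(1/68120) = -1256497304836/15402662595515 - √10/30805325191030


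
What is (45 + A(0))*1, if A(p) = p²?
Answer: 45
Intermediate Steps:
(45 + A(0))*1 = (45 + 0²)*1 = (45 + 0)*1 = 45*1 = 45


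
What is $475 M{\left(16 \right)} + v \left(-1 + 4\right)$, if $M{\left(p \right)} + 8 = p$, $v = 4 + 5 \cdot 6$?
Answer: $3902$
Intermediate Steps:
$v = 34$ ($v = 4 + 30 = 34$)
$M{\left(p \right)} = -8 + p$
$475 M{\left(16 \right)} + v \left(-1 + 4\right) = 475 \left(-8 + 16\right) + 34 \left(-1 + 4\right) = 475 \cdot 8 + 34 \cdot 3 = 3800 + 102 = 3902$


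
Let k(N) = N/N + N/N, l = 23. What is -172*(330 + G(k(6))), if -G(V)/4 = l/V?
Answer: -48848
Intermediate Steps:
k(N) = 2 (k(N) = 1 + 1 = 2)
G(V) = -92/V
-172*(330 + G(k(6))) = -172*(330 - 92/2) = -172*(330 - 92*½) = -172*(330 - 46) = -172*284 = -48848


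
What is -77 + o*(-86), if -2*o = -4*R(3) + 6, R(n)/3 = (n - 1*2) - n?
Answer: 1213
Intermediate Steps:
R(n) = -6 (R(n) = 3*((n - 1*2) - n) = 3*((n - 2) - n) = 3*((-2 + n) - n) = 3*(-2) = -6)
o = -15 (o = -(-4*(-6) + 6)/2 = -(24 + 6)/2 = -1/2*30 = -15)
-77 + o*(-86) = -77 - 15*(-86) = -77 + 1290 = 1213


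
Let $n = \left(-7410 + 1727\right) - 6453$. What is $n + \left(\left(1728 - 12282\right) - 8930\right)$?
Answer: $-31620$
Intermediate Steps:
$n = -12136$ ($n = -5683 - 6453 = -12136$)
$n + \left(\left(1728 - 12282\right) - 8930\right) = -12136 + \left(\left(1728 - 12282\right) - 8930\right) = -12136 - 19484 = -31620$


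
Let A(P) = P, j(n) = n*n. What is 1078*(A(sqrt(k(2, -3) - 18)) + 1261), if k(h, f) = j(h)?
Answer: 1359358 + 1078*I*sqrt(14) ≈ 1.3594e+6 + 4033.5*I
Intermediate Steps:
j(n) = n**2
k(h, f) = h**2
1078*(A(sqrt(k(2, -3) - 18)) + 1261) = 1078*(sqrt(2**2 - 18) + 1261) = 1078*(sqrt(4 - 18) + 1261) = 1078*(sqrt(-14) + 1261) = 1078*(I*sqrt(14) + 1261) = 1078*(1261 + I*sqrt(14)) = 1359358 + 1078*I*sqrt(14)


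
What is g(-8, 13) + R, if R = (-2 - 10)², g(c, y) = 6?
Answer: 150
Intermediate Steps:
R = 144 (R = (-12)² = 144)
g(-8, 13) + R = 6 + 144 = 150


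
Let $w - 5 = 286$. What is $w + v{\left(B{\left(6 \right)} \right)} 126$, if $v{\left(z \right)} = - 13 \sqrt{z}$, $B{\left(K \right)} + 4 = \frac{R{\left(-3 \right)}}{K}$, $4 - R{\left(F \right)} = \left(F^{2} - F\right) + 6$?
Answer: $291 - 546 i \sqrt{57} \approx 291.0 - 4122.2 i$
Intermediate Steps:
$w = 291$ ($w = 5 + 286 = 291$)
$R{\left(F \right)} = -2 + F - F^{2}$ ($R{\left(F \right)} = 4 - \left(\left(F^{2} - F\right) + 6\right) = 4 - \left(6 + F^{2} - F\right) = -2 + F - F^{2}$)
$B{\left(K \right)} = -4 - \frac{14}{K}$ ($B{\left(K \right)} = -4 + \frac{-2 - 3 - \left(-3\right)^{2}}{K} = -4 + \frac{-2 - 3 - 9}{K} = -4 - \frac{14}{K}$)
$w + v{\left(B{\left(6 \right)} \right)} 126 = 291 + - 13 \sqrt{-4 - \frac{14}{6}} \cdot 126 = 291 + - 13 \sqrt{-4 - \frac{7}{3}} \cdot 126 = 291 + - 13 \sqrt{- \frac{19}{3}} \cdot 126 = 291 + - 13 \frac{i \sqrt{57}}{3} \cdot 126 = 291 + - \frac{13 i \sqrt{57}}{3} \cdot 126 = 291 - 546 i \sqrt{57}$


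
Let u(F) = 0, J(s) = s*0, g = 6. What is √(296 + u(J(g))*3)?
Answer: 2*√74 ≈ 17.205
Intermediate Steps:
J(s) = 0
√(296 + u(J(g))*3) = √(296 + 0*3) = √(296 + 0) = √296 = 2*√74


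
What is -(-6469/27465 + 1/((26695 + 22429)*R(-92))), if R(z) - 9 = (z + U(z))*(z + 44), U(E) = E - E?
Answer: 93746029189/398011244700 ≈ 0.23554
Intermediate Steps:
U(E) = 0
R(z) = 9 + z*(44 + z) (R(z) = 9 + (z + 0)*(z + 44) = 9 + z*(44 + z))
-(-6469/27465 + 1/((26695 + 22429)*R(-92))) = -(-6469/27465 + 1/((26695 + 22429)*(9 + (-92)² + 44*(-92)))) = -(-6469*1/27465 + 1/(49124*(9 + 8464 - 4048))) = -(-6469/27465 + (1/49124)/4425) = -(-6469/27465 + (1/49124)*(1/4425)) = -(-6469/27465 + 1/217373700) = -1*(-93746029189/398011244700) = 93746029189/398011244700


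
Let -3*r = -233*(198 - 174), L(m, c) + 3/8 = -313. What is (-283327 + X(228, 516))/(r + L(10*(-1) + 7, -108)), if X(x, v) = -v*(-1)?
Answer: -2262488/12405 ≈ -182.39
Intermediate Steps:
L(m, c) = -2507/8 (L(m, c) = -3/8 - 313 = -2507/8)
X(x, v) = v
r = 1864 (r = -(-233)*(198 - 174)/3 = -(-233)*24/3 = -⅓*(-5592) = 1864)
(-283327 + X(228, 516))/(r + L(10*(-1) + 7, -108)) = (-283327 + 516)/(1864 - 2507/8) = -282811/12405/8 = -282811*8/12405 = -2262488/12405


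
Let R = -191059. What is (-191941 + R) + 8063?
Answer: -374937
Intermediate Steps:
(-191941 + R) + 8063 = (-191941 - 191059) + 8063 = -383000 + 8063 = -374937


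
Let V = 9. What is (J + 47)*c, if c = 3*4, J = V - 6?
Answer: 600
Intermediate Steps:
J = 3 (J = 9 - 6 = 3)
c = 12
(J + 47)*c = (3 + 47)*12 = 50*12 = 600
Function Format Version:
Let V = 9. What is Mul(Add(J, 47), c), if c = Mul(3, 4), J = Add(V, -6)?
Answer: 600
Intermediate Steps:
J = 3 (J = Add(9, -6) = 3)
c = 12
Mul(Add(J, 47), c) = Mul(Add(3, 47), 12) = Mul(50, 12) = 600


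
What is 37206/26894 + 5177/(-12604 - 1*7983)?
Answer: 2633318/2326331 ≈ 1.1320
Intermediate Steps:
37206/26894 + 5177/(-12604 - 1*7983) = 37206*(1/26894) + 5177/(-12604 - 7983) = 18603/13447 + 5177/(-20587) = 18603/13447 + 5177*(-1/20587) = 18603/13447 - 5177/20587 = 2633318/2326331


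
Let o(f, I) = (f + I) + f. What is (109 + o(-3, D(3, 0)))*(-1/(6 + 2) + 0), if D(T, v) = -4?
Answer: -99/8 ≈ -12.375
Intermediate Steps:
o(f, I) = I + 2*f (o(f, I) = (I + f) + f = I + 2*f)
(109 + o(-3, D(3, 0)))*(-1/(6 + 2) + 0) = (109 + (-4 + 2*(-3)))*(-1/(6 + 2) + 0) = (109 + (-4 - 6))*(-1/8 + 0) = (109 - 10)*(-1*1/8 + 0) = 99*(-1/8 + 0) = 99*(-1/8) = -99/8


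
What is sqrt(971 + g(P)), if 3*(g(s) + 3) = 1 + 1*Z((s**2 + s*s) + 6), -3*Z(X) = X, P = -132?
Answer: I*sqrt(26139)/3 ≈ 53.892*I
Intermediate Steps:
Z(X) = -X/3
g(s) = -10/3 - 2*s**2/9 (g(s) = -3 + (1 + 1*(-((s**2 + s*s) + 6)/3))/3 = -3 + (1 + 1*(-((s**2 + s**2) + 6)/3))/3 = -3 + (1 + 1*(-(2*s**2 + 6)/3))/3 = -3 + (1 + 1*(-(6 + 2*s**2)/3))/3 = -3 + (1 + 1*(-2 - 2*s**2/3))/3 = -3 + (1 + (-2 - 2*s**2/3))/3 = -3 + (-1 - 2*s**2/3)/3 = -3 + (-1/3 - 2*s**2/9) = -10/3 - 2*s**2/9)
sqrt(971 + g(P)) = sqrt(971 + (-10/3 - 2/9*(-132)**2)) = sqrt(971 + (-10/3 - 2/9*17424)) = sqrt(971 + (-10/3 - 3872)) = sqrt(971 - 11626/3) = sqrt(-8713/3) = I*sqrt(26139)/3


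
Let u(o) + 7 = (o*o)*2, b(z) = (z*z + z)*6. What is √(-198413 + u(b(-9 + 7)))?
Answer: 2*I*√49533 ≈ 445.12*I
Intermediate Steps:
b(z) = 6*z + 6*z² (b(z) = (z² + z)*6 = (z + z²)*6 = 6*z + 6*z²)
u(o) = -7 + 2*o² (u(o) = -7 + (o*o)*2 = -7 + o²*2 = -7 + 2*o²)
√(-198413 + u(b(-9 + 7))) = √(-198413 + (-7 + 2*(6*(-9 + 7)*(1 + (-9 + 7)))²)) = √(-198413 + (-7 + 2*(6*(-2)*(1 - 2))²)) = √(-198413 + (-7 + 2*(6*(-2)*(-1))²)) = √(-198413 + (-7 + 2*12²)) = √(-198413 + (-7 + 2*144)) = √(-198413 + (-7 + 288)) = √(-198413 + 281) = √(-198132) = 2*I*√49533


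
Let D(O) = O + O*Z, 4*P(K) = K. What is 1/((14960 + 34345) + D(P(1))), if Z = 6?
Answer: 4/197227 ≈ 2.0281e-5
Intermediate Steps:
P(K) = K/4
D(O) = 7*O (D(O) = O + O*6 = O + 6*O = 7*O)
1/((14960 + 34345) + D(P(1))) = 1/((14960 + 34345) + 7*((1/4)*1)) = 1/(49305 + 7*(1/4)) = 1/(49305 + 7/4) = 1/(197227/4) = 4/197227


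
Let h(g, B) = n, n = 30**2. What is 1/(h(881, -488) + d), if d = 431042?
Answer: 1/431942 ≈ 2.3151e-6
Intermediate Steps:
n = 900
h(g, B) = 900
1/(h(881, -488) + d) = 1/(900 + 431042) = 1/431942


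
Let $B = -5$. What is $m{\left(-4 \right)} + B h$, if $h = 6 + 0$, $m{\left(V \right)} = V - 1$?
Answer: $-35$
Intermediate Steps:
$m{\left(V \right)} = -1 + V$
$h = 6$
$m{\left(-4 \right)} + B h = \left(-1 - 4\right) - 30 = -5 - 30 = -35$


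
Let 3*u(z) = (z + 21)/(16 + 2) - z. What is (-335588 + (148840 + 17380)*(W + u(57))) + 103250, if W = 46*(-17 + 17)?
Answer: -28353802/9 ≈ -3.1504e+6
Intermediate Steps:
W = 0 (W = 46*0 = 0)
u(z) = 7/18 - 17*z/54 (u(z) = ((z + 21)/(16 + 2) - z)/3 = ((21 + z)/18 - z)/3 = ((21 + z)*(1/18) - z)/3 = ((7/6 + z/18) - z)/3 = (7/6 - 17*z/18)/3 = 7/18 - 17*z/54)
(-335588 + (148840 + 17380)*(W + u(57))) + 103250 = (-335588 + (148840 + 17380)*(0 + (7/18 - 17/54*57))) + 103250 = (-335588 + 166220*(0 + (7/18 - 323/18))) + 103250 = (-335588 + 166220*(0 - 158/9)) + 103250 = (-335588 + 166220*(-158/9)) + 103250 = (-335588 - 26262760/9) + 103250 = -29283052/9 + 103250 = -28353802/9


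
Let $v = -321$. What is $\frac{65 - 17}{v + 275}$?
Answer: $- \frac{24}{23} \approx -1.0435$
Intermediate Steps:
$\frac{65 - 17}{v + 275} = \frac{65 - 17}{-321 + 275} = \frac{48}{-46} = 48 \left(- \frac{1}{46}\right) = - \frac{24}{23}$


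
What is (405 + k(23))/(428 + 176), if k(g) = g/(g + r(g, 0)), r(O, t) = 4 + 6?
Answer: 3347/4983 ≈ 0.67168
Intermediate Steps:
r(O, t) = 10
k(g) = g/(10 + g) (k(g) = g/(g + 10) = g/(10 + g))
(405 + k(23))/(428 + 176) = (405 + 23/(10 + 23))/(428 + 176) = (405 + 23/33)/604 = (405 + 23*(1/33))*(1/604) = (405 + 23/33)*(1/604) = (13388/33)*(1/604) = 3347/4983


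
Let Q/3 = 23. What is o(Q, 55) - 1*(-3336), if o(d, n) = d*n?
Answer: 7131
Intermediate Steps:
Q = 69 (Q = 3*23 = 69)
o(Q, 55) - 1*(-3336) = 69*55 - 1*(-3336) = 3795 + 3336 = 7131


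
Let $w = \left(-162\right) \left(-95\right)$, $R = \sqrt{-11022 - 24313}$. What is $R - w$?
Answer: $-15390 + i \sqrt{35335} \approx -15390.0 + 187.98 i$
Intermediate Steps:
$R = i \sqrt{35335}$ ($R = \sqrt{-35335} = i \sqrt{35335} \approx 187.98 i$)
$w = 15390$
$R - w = i \sqrt{35335} - 15390 = -15390 + i \sqrt{35335}$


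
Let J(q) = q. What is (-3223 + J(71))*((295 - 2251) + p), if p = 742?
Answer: 3826528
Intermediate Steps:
(-3223 + J(71))*((295 - 2251) + p) = (-3223 + 71)*((295 - 2251) + 742) = -3152*(-1956 + 742) = -3152*(-1214) = 3826528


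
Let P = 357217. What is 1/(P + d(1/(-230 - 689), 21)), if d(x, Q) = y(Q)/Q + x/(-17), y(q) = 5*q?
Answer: 15623/5580879307 ≈ 2.7994e-6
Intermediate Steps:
d(x, Q) = 5 - x/17 (d(x, Q) = (5*Q)/Q + x/(-17) = 5 + x*(-1/17) = 5 - x/17)
1/(P + d(1/(-230 - 689), 21)) = 1/(357217 + (5 - 1/(17*(-230 - 689)))) = 1/(357217 + (5 - 1/17/(-919))) = 1/(357217 + (5 - 1/17*(-1/919))) = 1/(357217 + (5 + 1/15623)) = 1/(357217 + 78116/15623) = 1/(5580879307/15623) = 15623/5580879307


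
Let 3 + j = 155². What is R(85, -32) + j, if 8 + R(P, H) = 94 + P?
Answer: 24193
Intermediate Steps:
R(P, H) = 86 + P (R(P, H) = -8 + (94 + P) = 86 + P)
j = 24022 (j = -3 + 155² = -3 + 24025 = 24022)
R(85, -32) + j = (86 + 85) + 24022 = 171 + 24022 = 24193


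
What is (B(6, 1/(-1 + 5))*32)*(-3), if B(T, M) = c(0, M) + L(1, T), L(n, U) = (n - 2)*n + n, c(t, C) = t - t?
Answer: 0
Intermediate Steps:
c(t, C) = 0
L(n, U) = n + n*(-2 + n) (L(n, U) = (-2 + n)*n + n = n*(-2 + n) + n = n + n*(-2 + n))
B(T, M) = 0 (B(T, M) = 0 + 1*(-1 + 1) = 0 + 1*0 = 0 + 0 = 0)
(B(6, 1/(-1 + 5))*32)*(-3) = (0*32)*(-3) = 0*(-3) = 0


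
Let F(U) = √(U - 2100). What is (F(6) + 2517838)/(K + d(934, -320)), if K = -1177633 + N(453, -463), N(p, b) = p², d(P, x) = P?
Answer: -1258919/485745 - I*√2094/971490 ≈ -2.5917 - 4.7103e-5*I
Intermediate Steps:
F(U) = √(-2100 + U)
K = -972424 (K = -1177633 + 453² = -1177633 + 205209 = -972424)
(F(6) + 2517838)/(K + d(934, -320)) = (√(-2100 + 6) + 2517838)/(-972424 + 934) = (√(-2094) + 2517838)/(-971490) = (I*√2094 + 2517838)*(-1/971490) = (2517838 + I*√2094)*(-1/971490) = -1258919/485745 - I*√2094/971490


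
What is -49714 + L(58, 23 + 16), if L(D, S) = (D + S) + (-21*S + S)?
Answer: -50397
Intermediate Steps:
L(D, S) = D - 19*S (L(D, S) = (D + S) - 20*S = D - 19*S)
-49714 + L(58, 23 + 16) = -49714 + (58 - 19*(23 + 16)) = -49714 + (58 - 19*39) = -49714 + (58 - 741) = -49714 - 683 = -50397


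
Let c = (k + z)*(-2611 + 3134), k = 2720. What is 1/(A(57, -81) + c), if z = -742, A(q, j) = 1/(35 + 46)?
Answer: 81/83794015 ≈ 9.6666e-7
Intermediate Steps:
A(q, j) = 1/81
c = 1034494 (c = (2720 - 742)*(-2611 + 3134) = 1978*523 = 1034494)
1/(A(57, -81) + c) = 1/(1/81 + 1034494) = 1/(83794015/81) = 81/83794015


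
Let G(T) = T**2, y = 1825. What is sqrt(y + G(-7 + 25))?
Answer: sqrt(2149) ≈ 46.357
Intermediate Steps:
sqrt(y + G(-7 + 25)) = sqrt(1825 + (-7 + 25)**2) = sqrt(1825 + 18**2) = sqrt(1825 + 324) = sqrt(2149)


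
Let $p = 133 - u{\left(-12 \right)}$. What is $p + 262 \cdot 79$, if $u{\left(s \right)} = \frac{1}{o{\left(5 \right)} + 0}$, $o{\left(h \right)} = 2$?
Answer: $\frac{41661}{2} \approx 20831.0$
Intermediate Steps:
$u{\left(s \right)} = \frac{1}{2}$ ($u{\left(s \right)} = \frac{1}{2 + 0} = \frac{1}{2}$)
$p = \frac{265}{2}$ ($p = 133 - \frac{1}{2} = \frac{265}{2} \approx 132.5$)
$p + 262 \cdot 79 = \frac{265}{2} + 262 \cdot 79 = \frac{265}{2} + 20698 = \frac{41661}{2}$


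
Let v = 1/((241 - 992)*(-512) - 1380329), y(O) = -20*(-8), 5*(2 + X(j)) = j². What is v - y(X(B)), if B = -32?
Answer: -159330721/995817 ≈ -160.00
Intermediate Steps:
X(j) = -2 + j²/5
y(O) = 160
v = -1/995817 (v = 1/(-751*(-512) - 1380329) = 1/(384512 - 1380329) = 1/(-995817) = -1/995817 ≈ -1.0042e-6)
v - y(X(B)) = -1/995817 - 1*160 = -1/995817 - 160 = -159330721/995817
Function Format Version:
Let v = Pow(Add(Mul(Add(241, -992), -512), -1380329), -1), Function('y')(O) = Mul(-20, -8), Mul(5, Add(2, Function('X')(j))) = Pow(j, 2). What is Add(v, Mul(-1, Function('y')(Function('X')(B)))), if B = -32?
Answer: Rational(-159330721, 995817) ≈ -160.00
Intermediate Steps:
Function('X')(j) = Add(-2, Mul(Rational(1, 5), Pow(j, 2)))
Function('y')(O) = 160
v = Rational(-1, 995817) (v = Pow(Add(Mul(-751, -512), -1380329), -1) = Pow(Add(384512, -1380329), -1) = Pow(-995817, -1) = Rational(-1, 995817) ≈ -1.0042e-6)
Add(v, Mul(-1, Function('y')(Function('X')(B)))) = Add(Rational(-1, 995817), Mul(-1, 160)) = Add(Rational(-1, 995817), -160) = Rational(-159330721, 995817)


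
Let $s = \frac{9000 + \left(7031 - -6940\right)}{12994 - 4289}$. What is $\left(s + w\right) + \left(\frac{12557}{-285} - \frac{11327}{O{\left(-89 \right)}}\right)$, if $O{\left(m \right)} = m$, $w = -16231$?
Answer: $- \frac{142595476526}{8832093} \approx -16145.0$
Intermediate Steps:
$s = \frac{22971}{8705}$ ($s = \frac{9000 + \left(7031 + 6940\right)}{8705} = \left(9000 + 13971\right) \frac{1}{8705} = 22971 \cdot \frac{1}{8705} = \frac{22971}{8705} \approx 2.6388$)
$\left(s + w\right) + \left(\frac{12557}{-285} - \frac{11327}{O{\left(-89 \right)}}\right) = \left(\frac{22971}{8705} - 16231\right) + \left(\frac{12557}{-285} - \frac{11327}{-89}\right) = - \frac{141267884}{8705} + \left(12557 \left(- \frac{1}{285}\right) - - \frac{11327}{89}\right) = - \frac{141267884}{8705} + \left(- \frac{12557}{285} + \frac{11327}{89}\right) = - \frac{141267884}{8705} + \frac{2110622}{25365} = - \frac{142595476526}{8832093}$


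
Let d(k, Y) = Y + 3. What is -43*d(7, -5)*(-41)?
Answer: -3526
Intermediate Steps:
d(k, Y) = 3 + Y
-43*d(7, -5)*(-41) = -43*(3 - 5)*(-41) = -43*(-2)*(-41) = 86*(-41) = -3526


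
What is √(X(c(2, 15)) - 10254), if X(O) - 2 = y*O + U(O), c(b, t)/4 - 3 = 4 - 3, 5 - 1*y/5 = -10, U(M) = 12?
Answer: 4*I*√565 ≈ 95.079*I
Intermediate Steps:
y = 75 (y = 25 - 5*(-10) = 25 + 50 = 75)
c(b, t) = 16 (c(b, t) = 12 + 4*(4 - 3) = 12 + 4*1 = 12 + 4 = 16)
X(O) = 14 + 75*O (X(O) = 2 + (75*O + 12) = 2 + (12 + 75*O) = 14 + 75*O)
√(X(c(2, 15)) - 10254) = √((14 + 75*16) - 10254) = √((14 + 1200) - 10254) = √(1214 - 10254) = √(-9040) = 4*I*√565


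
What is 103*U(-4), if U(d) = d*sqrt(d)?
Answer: -824*I ≈ -824.0*I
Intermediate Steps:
U(d) = d**(3/2)
103*U(-4) = 103*(-4)**(3/2) = 103*(-8*I) = -824*I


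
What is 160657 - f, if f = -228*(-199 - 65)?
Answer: 100465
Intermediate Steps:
f = 60192 (f = -228*(-264) = 60192)
160657 - f = 160657 - 1*60192 = 160657 - 60192 = 100465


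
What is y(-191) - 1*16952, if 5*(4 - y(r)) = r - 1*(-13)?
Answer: -84562/5 ≈ -16912.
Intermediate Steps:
y(r) = 7/5 - r/5 (y(r) = 4 - (r - 1*(-13))/5 = 4 - (r + 13)/5 = 4 - (13 + r)/5 = 4 + (-13/5 - r/5) = 7/5 - r/5)
y(-191) - 1*16952 = (7/5 - ⅕*(-191)) - 1*16952 = (7/5 + 191/5) - 16952 = 198/5 - 16952 = -84562/5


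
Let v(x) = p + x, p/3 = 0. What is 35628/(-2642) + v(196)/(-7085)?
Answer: -126471106/9359285 ≈ -13.513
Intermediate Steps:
p = 0 (p = 3*0 = 0)
v(x) = x (v(x) = 0 + x = x)
35628/(-2642) + v(196)/(-7085) = 35628/(-2642) + 196/(-7085) = 35628*(-1/2642) + 196*(-1/7085) = -17814/1321 - 196/7085 = -126471106/9359285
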